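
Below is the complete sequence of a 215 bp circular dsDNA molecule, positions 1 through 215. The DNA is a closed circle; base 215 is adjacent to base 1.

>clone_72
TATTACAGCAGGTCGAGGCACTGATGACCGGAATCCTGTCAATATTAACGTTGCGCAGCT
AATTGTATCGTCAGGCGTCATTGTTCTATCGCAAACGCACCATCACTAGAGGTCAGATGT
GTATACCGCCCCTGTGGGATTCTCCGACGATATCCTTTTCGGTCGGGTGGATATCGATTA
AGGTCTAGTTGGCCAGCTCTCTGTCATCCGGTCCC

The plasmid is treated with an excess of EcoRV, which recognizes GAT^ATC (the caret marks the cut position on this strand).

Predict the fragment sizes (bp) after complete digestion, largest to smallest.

194, 21 bp

EcoRV sites (GATATC) start at positions 149, 170.
EcoRV cuts after base 3 of each site, so after positions 151, 172.
Circular molecule, 2 cuts → 2 fragments:
  152–172 → 21 bp
  173–215 then 1–151 → 43 + 151 = 194 bp
Sorted largest to smallest: 194, 21 bp.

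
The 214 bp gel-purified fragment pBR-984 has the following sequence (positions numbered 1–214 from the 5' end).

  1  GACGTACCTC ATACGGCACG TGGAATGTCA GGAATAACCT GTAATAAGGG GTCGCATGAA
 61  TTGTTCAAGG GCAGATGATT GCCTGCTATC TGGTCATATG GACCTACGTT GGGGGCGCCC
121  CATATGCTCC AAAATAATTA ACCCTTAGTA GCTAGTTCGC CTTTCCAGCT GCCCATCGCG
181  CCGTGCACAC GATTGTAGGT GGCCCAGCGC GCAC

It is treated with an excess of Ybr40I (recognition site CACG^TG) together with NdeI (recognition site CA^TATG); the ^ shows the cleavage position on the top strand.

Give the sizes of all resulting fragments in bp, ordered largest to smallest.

The Ybr40I site (CACGTG) starts at position 17.
Ybr40I cuts after base 4 of each site, so after position 20.
NdeI sites (CATATG) start at positions 95, 121.
NdeI cuts after base 2 of each site, so after positions 96, 122.
Combined cut positions: 20, 96, 122.
Linear molecule, 3 cuts → 4 fragments:
  1–20 → 20 bp
  21–96 → 76 bp
  97–122 → 26 bp
  123–214 → 92 bp
Sorted largest to smallest: 92, 76, 26, 20 bp.

92, 76, 26, 20 bp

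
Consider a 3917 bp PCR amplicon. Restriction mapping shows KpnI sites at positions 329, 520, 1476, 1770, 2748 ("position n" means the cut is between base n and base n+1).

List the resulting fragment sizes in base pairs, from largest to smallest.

Linear molecule, 5 cuts → 6 fragments:
  329 − 0 = 329 bp
  520 − 329 = 191 bp
  1476 − 520 = 956 bp
  1770 − 1476 = 294 bp
  2748 − 1770 = 978 bp
  3917 − 2748 = 1169 bp
Sorted largest to smallest: 1169, 978, 956, 329, 294, 191 bp.

1169, 978, 956, 329, 294, 191 bp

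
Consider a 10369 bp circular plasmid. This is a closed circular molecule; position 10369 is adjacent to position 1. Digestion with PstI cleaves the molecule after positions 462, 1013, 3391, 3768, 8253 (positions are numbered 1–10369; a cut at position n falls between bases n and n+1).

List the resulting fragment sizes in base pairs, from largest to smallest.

Circular molecule, 5 cuts → 5 fragments:
  1013 − 462 = 551 bp
  3391 − 1013 = 2378 bp
  3768 − 3391 = 377 bp
  8253 − 3768 = 4485 bp
  wrap: 10369 − 8253 + 462 = 2578 bp
Sorted largest to smallest: 4485, 2578, 2378, 551, 377 bp.

4485, 2578, 2378, 551, 377 bp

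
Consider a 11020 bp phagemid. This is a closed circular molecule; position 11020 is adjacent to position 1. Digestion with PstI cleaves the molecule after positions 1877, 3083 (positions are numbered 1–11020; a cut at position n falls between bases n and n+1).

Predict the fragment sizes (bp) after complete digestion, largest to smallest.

Circular molecule, 2 cuts → 2 fragments:
  3083 − 1877 = 1206 bp
  wrap: 11020 − 3083 + 1877 = 9814 bp
Sorted largest to smallest: 9814, 1206 bp.

9814, 1206 bp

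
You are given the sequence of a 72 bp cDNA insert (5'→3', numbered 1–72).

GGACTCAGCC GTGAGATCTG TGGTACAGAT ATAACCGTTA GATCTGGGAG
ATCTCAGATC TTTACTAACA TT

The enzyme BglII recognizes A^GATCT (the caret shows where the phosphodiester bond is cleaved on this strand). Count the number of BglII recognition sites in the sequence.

4

AGATCT occurs starting at positions 14, 40, 49, 56.
BglII cuts at 4 sites.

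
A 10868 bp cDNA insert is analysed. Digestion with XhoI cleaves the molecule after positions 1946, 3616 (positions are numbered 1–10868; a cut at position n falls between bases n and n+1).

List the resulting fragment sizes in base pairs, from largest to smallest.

Linear molecule, 2 cuts → 3 fragments:
  1946 − 0 = 1946 bp
  3616 − 1946 = 1670 bp
  10868 − 3616 = 7252 bp
Sorted largest to smallest: 7252, 1946, 1670 bp.

7252, 1946, 1670 bp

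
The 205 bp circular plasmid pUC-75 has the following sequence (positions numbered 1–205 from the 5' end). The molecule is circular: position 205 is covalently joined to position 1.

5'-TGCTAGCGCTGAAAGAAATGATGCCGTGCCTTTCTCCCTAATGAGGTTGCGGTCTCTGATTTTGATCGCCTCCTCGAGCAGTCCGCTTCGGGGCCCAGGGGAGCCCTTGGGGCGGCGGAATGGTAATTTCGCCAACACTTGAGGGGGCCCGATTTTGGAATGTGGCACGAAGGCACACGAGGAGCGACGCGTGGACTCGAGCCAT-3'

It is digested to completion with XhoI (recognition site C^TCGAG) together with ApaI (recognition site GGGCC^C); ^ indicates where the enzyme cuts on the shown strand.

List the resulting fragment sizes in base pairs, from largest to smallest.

XhoI sites (CTCGAG) start at positions 73, 196.
XhoI cuts after the first base of each site, so after positions 73, 196.
ApaI sites (GGGCCC) start at positions 91, 145.
ApaI cuts after base 5 of each site (before the last base), so after positions 95, 149.
Combined cut positions: 73, 95, 149, 196.
Circular molecule, 4 cuts → 4 fragments:
  74–95 → 22 bp
  96–149 → 54 bp
  150–196 → 47 bp
  197–205 then 1–73 → 9 + 73 = 82 bp
Sorted largest to smallest: 82, 54, 47, 22 bp.

82, 54, 47, 22 bp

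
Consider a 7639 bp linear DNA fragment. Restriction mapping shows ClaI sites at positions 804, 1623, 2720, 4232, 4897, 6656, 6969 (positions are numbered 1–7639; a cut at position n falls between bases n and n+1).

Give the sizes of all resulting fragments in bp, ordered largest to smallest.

Linear molecule, 7 cuts → 8 fragments:
  804 − 0 = 804 bp
  1623 − 804 = 819 bp
  2720 − 1623 = 1097 bp
  4232 − 2720 = 1512 bp
  4897 − 4232 = 665 bp
  6656 − 4897 = 1759 bp
  6969 − 6656 = 313 bp
  7639 − 6969 = 670 bp
Sorted largest to smallest: 1759, 1512, 1097, 819, 804, 670, 665, 313 bp.

1759, 1512, 1097, 819, 804, 670, 665, 313 bp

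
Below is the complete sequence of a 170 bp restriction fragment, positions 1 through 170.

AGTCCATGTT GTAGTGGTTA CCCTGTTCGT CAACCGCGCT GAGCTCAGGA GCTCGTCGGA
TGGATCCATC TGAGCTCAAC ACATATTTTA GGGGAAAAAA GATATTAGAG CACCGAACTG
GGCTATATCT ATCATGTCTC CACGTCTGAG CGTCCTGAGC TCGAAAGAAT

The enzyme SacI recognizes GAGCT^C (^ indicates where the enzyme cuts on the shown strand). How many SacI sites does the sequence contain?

4

GAGCTC occurs starting at positions 41, 49, 72, 157.
SacI cuts at 4 sites.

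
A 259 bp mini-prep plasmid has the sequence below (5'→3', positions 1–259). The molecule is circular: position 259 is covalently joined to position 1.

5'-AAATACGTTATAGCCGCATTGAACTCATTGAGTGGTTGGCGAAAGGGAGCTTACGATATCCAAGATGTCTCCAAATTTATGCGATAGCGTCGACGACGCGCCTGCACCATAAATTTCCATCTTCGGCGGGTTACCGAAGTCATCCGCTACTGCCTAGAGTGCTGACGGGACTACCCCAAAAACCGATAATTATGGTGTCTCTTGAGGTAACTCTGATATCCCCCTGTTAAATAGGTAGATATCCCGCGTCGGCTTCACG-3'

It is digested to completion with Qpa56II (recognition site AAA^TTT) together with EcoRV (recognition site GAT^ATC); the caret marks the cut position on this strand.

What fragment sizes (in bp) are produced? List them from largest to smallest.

104, 76, 38, 23, 18 bp

Qpa56II sites (AAATTT) start at positions 73, 111.
Qpa56II cuts after base 3 of each site, so after positions 75, 113.
EcoRV sites (GATATC) start at positions 55, 215, 238.
EcoRV cuts after base 3 of each site, so after positions 57, 217, 240.
Combined cut positions: 57, 75, 113, 217, 240.
Circular molecule, 5 cuts → 5 fragments:
  58–75 → 18 bp
  76–113 → 38 bp
  114–217 → 104 bp
  218–240 → 23 bp
  241–259 then 1–57 → 19 + 57 = 76 bp
Sorted largest to smallest: 104, 76, 38, 23, 18 bp.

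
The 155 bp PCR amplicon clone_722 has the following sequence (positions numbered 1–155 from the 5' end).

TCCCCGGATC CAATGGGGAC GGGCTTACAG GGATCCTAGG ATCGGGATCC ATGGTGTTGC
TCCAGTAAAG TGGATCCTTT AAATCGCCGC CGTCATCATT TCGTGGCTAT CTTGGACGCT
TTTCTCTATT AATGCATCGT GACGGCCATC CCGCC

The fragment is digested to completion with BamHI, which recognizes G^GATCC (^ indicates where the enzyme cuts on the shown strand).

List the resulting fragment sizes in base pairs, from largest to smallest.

BamHI sites (GGATCC) start at positions 6, 31, 45, 72.
BamHI cuts after the first base of each site, so after positions 6, 31, 45, 72.
Linear molecule, 4 cuts → 5 fragments:
  1–6 → 6 bp
  7–31 → 25 bp
  32–45 → 14 bp
  46–72 → 27 bp
  73–155 → 83 bp
Sorted largest to smallest: 83, 27, 25, 14, 6 bp.

83, 27, 25, 14, 6 bp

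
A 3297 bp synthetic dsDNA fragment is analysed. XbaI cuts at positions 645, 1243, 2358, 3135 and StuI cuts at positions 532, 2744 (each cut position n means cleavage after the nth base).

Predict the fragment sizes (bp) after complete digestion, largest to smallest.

1115, 598, 532, 391, 386, 162, 113 bp

Combined cut positions (sorted): 532, 645, 1243, 2358, 2744, 3135.
Linear molecule, 6 cuts → 7 fragments:
  532 − 0 = 532 bp
  645 − 532 = 113 bp
  1243 − 645 = 598 bp
  2358 − 1243 = 1115 bp
  2744 − 2358 = 386 bp
  3135 − 2744 = 391 bp
  3297 − 3135 = 162 bp
Sorted largest to smallest: 1115, 598, 532, 391, 386, 162, 113 bp.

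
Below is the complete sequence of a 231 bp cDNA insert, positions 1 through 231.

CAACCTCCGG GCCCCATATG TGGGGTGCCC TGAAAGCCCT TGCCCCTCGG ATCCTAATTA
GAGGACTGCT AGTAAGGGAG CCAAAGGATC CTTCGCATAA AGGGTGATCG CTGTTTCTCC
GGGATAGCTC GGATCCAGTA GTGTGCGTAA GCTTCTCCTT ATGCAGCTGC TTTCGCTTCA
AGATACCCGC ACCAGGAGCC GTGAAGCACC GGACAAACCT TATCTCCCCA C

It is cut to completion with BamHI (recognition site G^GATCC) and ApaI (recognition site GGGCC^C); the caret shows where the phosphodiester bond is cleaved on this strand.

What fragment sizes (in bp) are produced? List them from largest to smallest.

100, 45, 37, 36, 13 bp

BamHI sites (GGATCC) start at positions 49, 86, 131.
BamHI cuts after the first base of each site, so after positions 49, 86, 131.
The ApaI site (GGGCCC) starts at position 9.
ApaI cuts after base 5 of each site (before the last base), so after position 13.
Combined cut positions: 13, 49, 86, 131.
Linear molecule, 4 cuts → 5 fragments:
  1–13 → 13 bp
  14–49 → 36 bp
  50–86 → 37 bp
  87–131 → 45 bp
  132–231 → 100 bp
Sorted largest to smallest: 100, 45, 37, 36, 13 bp.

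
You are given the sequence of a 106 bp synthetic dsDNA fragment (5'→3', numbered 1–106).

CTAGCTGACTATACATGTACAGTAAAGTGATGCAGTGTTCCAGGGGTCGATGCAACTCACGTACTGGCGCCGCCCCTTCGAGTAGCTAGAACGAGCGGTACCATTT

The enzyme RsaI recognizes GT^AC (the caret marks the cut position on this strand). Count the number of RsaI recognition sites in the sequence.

3

GTAC occurs starting at positions 17, 61, 98.
RsaI cuts at 3 sites.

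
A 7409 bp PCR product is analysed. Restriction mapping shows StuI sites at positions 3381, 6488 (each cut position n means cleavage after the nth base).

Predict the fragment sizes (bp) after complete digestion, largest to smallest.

Linear molecule, 2 cuts → 3 fragments:
  3381 − 0 = 3381 bp
  6488 − 3381 = 3107 bp
  7409 − 6488 = 921 bp
Sorted largest to smallest: 3381, 3107, 921 bp.

3381, 3107, 921 bp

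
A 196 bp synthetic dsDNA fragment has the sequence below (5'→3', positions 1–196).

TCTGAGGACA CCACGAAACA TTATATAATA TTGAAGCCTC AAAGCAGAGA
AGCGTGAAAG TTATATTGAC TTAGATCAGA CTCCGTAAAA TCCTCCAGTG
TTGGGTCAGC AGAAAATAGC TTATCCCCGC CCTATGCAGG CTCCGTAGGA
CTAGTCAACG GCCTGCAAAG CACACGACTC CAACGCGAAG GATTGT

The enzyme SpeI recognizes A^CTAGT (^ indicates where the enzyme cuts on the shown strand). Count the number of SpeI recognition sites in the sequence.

ACTAGT occurs starting at position 150.
SpeI cuts at 1 site.

1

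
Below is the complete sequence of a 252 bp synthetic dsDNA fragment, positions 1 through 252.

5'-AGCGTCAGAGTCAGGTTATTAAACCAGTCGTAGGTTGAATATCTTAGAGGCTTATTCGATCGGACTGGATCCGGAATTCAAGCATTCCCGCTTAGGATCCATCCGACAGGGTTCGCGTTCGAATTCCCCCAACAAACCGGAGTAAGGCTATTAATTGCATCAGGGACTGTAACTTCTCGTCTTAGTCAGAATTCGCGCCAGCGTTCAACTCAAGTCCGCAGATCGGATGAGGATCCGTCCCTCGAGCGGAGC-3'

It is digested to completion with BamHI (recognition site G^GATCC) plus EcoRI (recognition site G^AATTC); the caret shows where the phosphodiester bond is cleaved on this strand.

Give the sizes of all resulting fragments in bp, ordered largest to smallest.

BamHI sites (GGATCC) start at positions 67, 95, 231.
BamHI cuts after the first base of each site, so after positions 67, 95, 231.
EcoRI sites (GAATTC) start at positions 74, 121, 189.
EcoRI cuts after the first base of each site, so after positions 74, 121, 189.
Combined cut positions: 67, 74, 95, 121, 189, 231.
Linear molecule, 6 cuts → 7 fragments:
  1–67 → 67 bp
  68–74 → 7 bp
  75–95 → 21 bp
  96–121 → 26 bp
  122–189 → 68 bp
  190–231 → 42 bp
  232–252 → 21 bp
Sorted largest to smallest: 68, 67, 42, 26, 21, 21, 7 bp.

68, 67, 42, 26, 21, 21, 7 bp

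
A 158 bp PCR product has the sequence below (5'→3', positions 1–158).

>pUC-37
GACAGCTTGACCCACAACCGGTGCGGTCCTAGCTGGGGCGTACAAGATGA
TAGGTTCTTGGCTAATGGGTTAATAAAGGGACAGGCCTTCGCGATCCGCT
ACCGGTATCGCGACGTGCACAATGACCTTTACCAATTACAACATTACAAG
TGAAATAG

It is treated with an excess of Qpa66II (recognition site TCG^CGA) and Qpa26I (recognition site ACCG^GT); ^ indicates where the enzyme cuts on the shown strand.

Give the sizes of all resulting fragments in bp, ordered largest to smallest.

71, 48, 20, 13, 6 bp

Qpa66II sites (TCGCGA) start at positions 89, 108.
Qpa66II cuts after base 3 of each site, so after positions 91, 110.
Qpa26I sites (ACCGGT) start at positions 17, 101.
Qpa26I cuts after base 4 of each site, so after positions 20, 104.
Combined cut positions: 20, 91, 104, 110.
Linear molecule, 4 cuts → 5 fragments:
  1–20 → 20 bp
  21–91 → 71 bp
  92–104 → 13 bp
  105–110 → 6 bp
  111–158 → 48 bp
Sorted largest to smallest: 71, 48, 20, 13, 6 bp.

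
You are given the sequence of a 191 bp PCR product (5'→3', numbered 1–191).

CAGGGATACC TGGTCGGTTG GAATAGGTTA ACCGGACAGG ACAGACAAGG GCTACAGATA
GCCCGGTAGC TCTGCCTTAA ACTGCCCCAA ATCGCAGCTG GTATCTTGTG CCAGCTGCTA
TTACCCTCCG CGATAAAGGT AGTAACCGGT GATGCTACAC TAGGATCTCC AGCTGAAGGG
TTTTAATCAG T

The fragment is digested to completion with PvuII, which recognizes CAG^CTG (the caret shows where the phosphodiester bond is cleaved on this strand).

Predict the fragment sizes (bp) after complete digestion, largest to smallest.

PvuII sites (CAGCTG) start at positions 95, 112, 170.
PvuII cuts after base 3 of each site, so after positions 97, 114, 172.
Linear molecule, 3 cuts → 4 fragments:
  1–97 → 97 bp
  98–114 → 17 bp
  115–172 → 58 bp
  173–191 → 19 bp
Sorted largest to smallest: 97, 58, 19, 17 bp.

97, 58, 19, 17 bp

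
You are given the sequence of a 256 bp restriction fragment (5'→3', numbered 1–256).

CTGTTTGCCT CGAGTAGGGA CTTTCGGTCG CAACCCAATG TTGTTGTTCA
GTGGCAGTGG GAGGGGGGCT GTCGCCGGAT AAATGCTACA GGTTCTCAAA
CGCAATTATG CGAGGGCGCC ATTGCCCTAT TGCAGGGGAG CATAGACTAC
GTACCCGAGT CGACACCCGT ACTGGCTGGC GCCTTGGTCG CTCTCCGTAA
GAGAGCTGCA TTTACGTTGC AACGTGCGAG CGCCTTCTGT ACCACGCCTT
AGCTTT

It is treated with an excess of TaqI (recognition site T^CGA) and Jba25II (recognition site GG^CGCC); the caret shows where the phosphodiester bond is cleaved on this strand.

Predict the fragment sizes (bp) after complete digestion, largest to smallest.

106, 77, 44, 19, 10 bp

TaqI sites (TCGA) start at positions 10, 160.
TaqI cuts after the first base of each site, so after positions 10, 160.
Jba25II sites (GGCGCC) start at positions 115, 178.
Jba25II cuts after base 2 of each site, so after positions 116, 179.
Combined cut positions: 10, 116, 160, 179.
Linear molecule, 4 cuts → 5 fragments:
  1–10 → 10 bp
  11–116 → 106 bp
  117–160 → 44 bp
  161–179 → 19 bp
  180–256 → 77 bp
Sorted largest to smallest: 106, 77, 44, 19, 10 bp.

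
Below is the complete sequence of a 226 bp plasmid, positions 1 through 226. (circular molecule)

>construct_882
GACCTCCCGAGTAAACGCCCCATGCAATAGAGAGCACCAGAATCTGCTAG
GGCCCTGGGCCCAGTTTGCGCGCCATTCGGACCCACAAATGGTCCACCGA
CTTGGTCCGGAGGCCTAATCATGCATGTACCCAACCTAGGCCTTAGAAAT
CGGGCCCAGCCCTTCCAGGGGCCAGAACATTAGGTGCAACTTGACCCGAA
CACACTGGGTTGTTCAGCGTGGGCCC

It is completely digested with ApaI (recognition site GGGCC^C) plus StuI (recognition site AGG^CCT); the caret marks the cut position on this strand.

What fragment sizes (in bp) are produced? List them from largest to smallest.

ApaI sites (GGGCCC) start at positions 50, 57, 152, 221.
ApaI cuts after base 5 of each site (before the last base), so after positions 54, 61, 156, 225.
StuI sites (AGGCCT) start at positions 111, 138.
StuI cuts after base 3 of each site, so after positions 113, 140.
Combined cut positions: 54, 61, 113, 140, 156, 225.
Circular molecule, 6 cuts → 6 fragments:
  55–61 → 7 bp
  62–113 → 52 bp
  114–140 → 27 bp
  141–156 → 16 bp
  157–225 → 69 bp
  226–226 then 1–54 → 1 + 54 = 55 bp
Sorted largest to smallest: 69, 55, 52, 27, 16, 7 bp.

69, 55, 52, 27, 16, 7 bp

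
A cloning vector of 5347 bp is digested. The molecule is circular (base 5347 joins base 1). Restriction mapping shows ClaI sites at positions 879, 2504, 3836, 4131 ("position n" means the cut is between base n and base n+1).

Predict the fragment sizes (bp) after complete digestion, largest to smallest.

Circular molecule, 4 cuts → 4 fragments:
  2504 − 879 = 1625 bp
  3836 − 2504 = 1332 bp
  4131 − 3836 = 295 bp
  wrap: 5347 − 4131 + 879 = 2095 bp
Sorted largest to smallest: 2095, 1625, 1332, 295 bp.

2095, 1625, 1332, 295 bp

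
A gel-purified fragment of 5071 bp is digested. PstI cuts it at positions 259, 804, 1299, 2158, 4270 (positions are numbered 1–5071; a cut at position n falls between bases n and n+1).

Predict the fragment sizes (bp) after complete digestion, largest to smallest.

2112, 859, 801, 545, 495, 259 bp

Linear molecule, 5 cuts → 6 fragments:
  259 − 0 = 259 bp
  804 − 259 = 545 bp
  1299 − 804 = 495 bp
  2158 − 1299 = 859 bp
  4270 − 2158 = 2112 bp
  5071 − 4270 = 801 bp
Sorted largest to smallest: 2112, 859, 801, 545, 495, 259 bp.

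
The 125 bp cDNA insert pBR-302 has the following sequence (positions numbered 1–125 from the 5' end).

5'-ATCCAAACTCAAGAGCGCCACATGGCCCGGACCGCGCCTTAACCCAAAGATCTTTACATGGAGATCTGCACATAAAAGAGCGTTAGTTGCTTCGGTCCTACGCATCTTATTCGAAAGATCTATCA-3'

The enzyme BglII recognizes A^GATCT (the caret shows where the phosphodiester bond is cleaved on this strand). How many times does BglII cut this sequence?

3

AGATCT occurs starting at positions 48, 62, 116.
BglII cuts at 3 sites.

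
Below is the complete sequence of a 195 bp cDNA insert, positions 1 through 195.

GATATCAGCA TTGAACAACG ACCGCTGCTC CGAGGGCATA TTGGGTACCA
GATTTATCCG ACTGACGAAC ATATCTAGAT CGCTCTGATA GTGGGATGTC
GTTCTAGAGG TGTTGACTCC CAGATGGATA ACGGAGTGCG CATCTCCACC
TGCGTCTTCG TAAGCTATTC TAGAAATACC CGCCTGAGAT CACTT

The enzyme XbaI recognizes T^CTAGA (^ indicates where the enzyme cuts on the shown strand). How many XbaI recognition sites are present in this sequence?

TCTAGA occurs starting at positions 74, 103, 169.
XbaI cuts at 3 sites.

3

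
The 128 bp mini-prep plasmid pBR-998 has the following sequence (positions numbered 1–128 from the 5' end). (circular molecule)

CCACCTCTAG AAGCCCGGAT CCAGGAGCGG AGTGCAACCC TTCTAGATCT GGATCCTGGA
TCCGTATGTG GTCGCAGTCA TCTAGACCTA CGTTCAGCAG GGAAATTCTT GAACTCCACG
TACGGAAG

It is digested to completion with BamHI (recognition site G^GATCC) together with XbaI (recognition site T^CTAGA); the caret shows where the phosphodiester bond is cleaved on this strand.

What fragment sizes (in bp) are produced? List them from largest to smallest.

BamHI sites (GGATCC) start at positions 17, 51, 58.
BamHI cuts after the first base of each site, so after positions 17, 51, 58.
XbaI sites (TCTAGA) start at positions 6, 42, 81.
XbaI cuts after the first base of each site, so after positions 6, 42, 81.
Combined cut positions: 6, 17, 42, 51, 58, 81.
Circular molecule, 6 cuts → 6 fragments:
  7–17 → 11 bp
  18–42 → 25 bp
  43–51 → 9 bp
  52–58 → 7 bp
  59–81 → 23 bp
  82–128 then 1–6 → 47 + 6 = 53 bp
Sorted largest to smallest: 53, 25, 23, 11, 9, 7 bp.

53, 25, 23, 11, 9, 7 bp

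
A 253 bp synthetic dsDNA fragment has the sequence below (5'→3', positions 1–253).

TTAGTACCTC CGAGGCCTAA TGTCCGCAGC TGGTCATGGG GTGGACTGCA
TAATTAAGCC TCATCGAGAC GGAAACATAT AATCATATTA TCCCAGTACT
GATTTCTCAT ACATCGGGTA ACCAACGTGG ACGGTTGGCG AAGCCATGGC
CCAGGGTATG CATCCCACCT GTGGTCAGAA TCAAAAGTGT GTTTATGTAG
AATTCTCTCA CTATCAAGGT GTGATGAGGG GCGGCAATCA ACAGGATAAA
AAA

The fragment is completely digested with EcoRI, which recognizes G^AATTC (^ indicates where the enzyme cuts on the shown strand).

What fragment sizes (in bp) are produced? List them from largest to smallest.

The EcoRI site (GAATTC) starts at position 200.
EcoRI cuts after the first base of each site, so after position 200.
Linear molecule, 1 cut → 2 fragments:
  1–200 → 200 bp
  201–253 → 53 bp
Sorted largest to smallest: 200, 53 bp.

200, 53 bp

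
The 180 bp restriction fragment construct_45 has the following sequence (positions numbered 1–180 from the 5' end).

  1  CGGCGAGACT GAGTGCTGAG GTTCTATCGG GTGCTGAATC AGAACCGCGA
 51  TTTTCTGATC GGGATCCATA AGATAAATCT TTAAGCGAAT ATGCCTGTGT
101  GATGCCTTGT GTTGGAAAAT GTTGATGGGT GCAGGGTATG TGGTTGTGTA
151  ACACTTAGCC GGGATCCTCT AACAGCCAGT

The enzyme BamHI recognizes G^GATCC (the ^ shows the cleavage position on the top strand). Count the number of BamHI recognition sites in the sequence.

GGATCC occurs starting at positions 62, 162.
BamHI cuts at 2 sites.

2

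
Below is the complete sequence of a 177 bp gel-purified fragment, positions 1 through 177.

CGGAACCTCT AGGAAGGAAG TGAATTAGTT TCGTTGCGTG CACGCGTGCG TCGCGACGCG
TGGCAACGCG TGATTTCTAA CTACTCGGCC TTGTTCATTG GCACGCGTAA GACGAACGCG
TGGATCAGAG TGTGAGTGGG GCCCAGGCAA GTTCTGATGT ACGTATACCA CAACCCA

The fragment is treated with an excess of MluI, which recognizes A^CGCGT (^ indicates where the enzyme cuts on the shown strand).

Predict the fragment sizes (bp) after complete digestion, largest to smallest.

61, 42, 37, 14, 13, 10 bp

MluI sites (ACGCGT) start at positions 42, 56, 66, 103, 116.
MluI cuts after the first base of each site, so after positions 42, 56, 66, 103, 116.
Linear molecule, 5 cuts → 6 fragments:
  1–42 → 42 bp
  43–56 → 14 bp
  57–66 → 10 bp
  67–103 → 37 bp
  104–116 → 13 bp
  117–177 → 61 bp
Sorted largest to smallest: 61, 42, 37, 14, 13, 10 bp.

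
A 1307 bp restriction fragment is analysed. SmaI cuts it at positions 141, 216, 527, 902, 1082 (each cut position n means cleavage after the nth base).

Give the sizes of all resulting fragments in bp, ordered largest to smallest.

Linear molecule, 5 cuts → 6 fragments:
  141 − 0 = 141 bp
  216 − 141 = 75 bp
  527 − 216 = 311 bp
  902 − 527 = 375 bp
  1082 − 902 = 180 bp
  1307 − 1082 = 225 bp
Sorted largest to smallest: 375, 311, 225, 180, 141, 75 bp.

375, 311, 225, 180, 141, 75 bp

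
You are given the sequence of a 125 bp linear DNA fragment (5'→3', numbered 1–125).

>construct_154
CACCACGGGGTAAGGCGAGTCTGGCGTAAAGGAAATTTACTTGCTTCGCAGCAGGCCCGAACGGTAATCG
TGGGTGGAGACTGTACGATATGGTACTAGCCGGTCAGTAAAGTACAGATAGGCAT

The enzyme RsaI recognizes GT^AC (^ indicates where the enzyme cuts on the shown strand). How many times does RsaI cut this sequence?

3

GTAC occurs starting at positions 83, 93, 112.
RsaI cuts at 3 sites.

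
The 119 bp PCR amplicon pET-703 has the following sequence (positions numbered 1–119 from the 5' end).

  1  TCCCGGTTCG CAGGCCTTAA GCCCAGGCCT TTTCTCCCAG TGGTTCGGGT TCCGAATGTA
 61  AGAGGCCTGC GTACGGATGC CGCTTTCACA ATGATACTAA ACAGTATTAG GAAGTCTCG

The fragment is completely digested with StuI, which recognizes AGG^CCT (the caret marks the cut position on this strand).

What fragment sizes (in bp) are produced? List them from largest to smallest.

54, 38, 14, 13 bp

StuI sites (AGGCCT) start at positions 12, 25, 63.
StuI cuts after base 3 of each site, so after positions 14, 27, 65.
Linear molecule, 3 cuts → 4 fragments:
  1–14 → 14 bp
  15–27 → 13 bp
  28–65 → 38 bp
  66–119 → 54 bp
Sorted largest to smallest: 54, 38, 14, 13 bp.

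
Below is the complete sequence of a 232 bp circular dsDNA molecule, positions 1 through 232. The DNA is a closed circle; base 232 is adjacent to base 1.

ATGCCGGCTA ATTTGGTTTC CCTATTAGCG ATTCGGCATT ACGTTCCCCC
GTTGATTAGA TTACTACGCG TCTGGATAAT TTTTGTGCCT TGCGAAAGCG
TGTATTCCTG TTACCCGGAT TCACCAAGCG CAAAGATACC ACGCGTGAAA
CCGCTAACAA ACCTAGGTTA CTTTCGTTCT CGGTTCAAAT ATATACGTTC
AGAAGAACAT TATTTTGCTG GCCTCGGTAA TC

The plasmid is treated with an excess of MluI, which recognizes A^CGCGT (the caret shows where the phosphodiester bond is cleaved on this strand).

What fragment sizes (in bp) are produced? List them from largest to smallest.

157, 75 bp

MluI sites (ACGCGT) start at positions 66, 141.
MluI cuts after the first base of each site, so after positions 66, 141.
Circular molecule, 2 cuts → 2 fragments:
  67–141 → 75 bp
  142–232 then 1–66 → 91 + 66 = 157 bp
Sorted largest to smallest: 157, 75 bp.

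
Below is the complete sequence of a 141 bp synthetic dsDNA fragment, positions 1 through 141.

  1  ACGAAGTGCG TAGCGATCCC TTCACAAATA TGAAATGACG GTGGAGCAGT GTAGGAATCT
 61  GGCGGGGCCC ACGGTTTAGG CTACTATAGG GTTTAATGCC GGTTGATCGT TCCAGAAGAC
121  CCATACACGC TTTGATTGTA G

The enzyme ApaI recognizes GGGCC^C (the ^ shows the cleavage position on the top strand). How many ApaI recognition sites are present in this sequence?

1

GGGCCC occurs starting at position 65.
ApaI cuts at 1 site.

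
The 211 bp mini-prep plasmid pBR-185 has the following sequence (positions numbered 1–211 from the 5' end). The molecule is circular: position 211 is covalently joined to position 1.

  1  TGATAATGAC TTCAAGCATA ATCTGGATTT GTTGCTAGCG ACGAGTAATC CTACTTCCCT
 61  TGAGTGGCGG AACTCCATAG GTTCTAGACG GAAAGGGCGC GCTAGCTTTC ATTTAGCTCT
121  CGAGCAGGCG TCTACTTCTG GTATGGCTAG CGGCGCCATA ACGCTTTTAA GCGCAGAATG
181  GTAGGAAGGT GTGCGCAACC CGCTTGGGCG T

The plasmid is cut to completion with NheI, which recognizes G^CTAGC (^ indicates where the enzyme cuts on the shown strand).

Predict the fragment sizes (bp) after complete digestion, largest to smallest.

NheI sites (GCTAGC) start at positions 34, 101, 146.
NheI cuts after the first base of each site, so after positions 34, 101, 146.
Circular molecule, 3 cuts → 3 fragments:
  35–101 → 67 bp
  102–146 → 45 bp
  147–211 then 1–34 → 65 + 34 = 99 bp
Sorted largest to smallest: 99, 67, 45 bp.

99, 67, 45 bp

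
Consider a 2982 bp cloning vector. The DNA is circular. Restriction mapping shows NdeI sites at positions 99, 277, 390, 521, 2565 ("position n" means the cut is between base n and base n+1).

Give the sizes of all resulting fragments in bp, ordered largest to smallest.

Circular molecule, 5 cuts → 5 fragments:
  277 − 99 = 178 bp
  390 − 277 = 113 bp
  521 − 390 = 131 bp
  2565 − 521 = 2044 bp
  wrap: 2982 − 2565 + 99 = 516 bp
Sorted largest to smallest: 2044, 516, 178, 131, 113 bp.

2044, 516, 178, 131, 113 bp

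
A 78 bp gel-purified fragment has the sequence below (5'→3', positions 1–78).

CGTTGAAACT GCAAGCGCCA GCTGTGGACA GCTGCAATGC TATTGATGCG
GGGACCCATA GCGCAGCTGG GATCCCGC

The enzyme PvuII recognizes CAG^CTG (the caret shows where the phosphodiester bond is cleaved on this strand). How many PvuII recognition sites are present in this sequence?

CAGCTG occurs starting at positions 19, 29, 64.
PvuII cuts at 3 sites.

3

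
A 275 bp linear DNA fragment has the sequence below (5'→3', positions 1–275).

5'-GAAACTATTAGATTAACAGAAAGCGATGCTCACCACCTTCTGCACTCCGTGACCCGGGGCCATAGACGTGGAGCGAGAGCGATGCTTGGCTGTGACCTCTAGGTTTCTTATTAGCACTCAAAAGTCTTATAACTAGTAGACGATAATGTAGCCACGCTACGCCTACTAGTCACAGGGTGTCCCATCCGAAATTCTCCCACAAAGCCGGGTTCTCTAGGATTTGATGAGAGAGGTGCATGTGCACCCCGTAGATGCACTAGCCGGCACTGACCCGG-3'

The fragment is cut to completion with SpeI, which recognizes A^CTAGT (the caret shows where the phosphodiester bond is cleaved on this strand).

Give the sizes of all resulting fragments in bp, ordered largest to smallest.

132, 110, 33 bp

SpeI sites (ACTAGT) start at positions 132, 165.
SpeI cuts after the first base of each site, so after positions 132, 165.
Linear molecule, 2 cuts → 3 fragments:
  1–132 → 132 bp
  133–165 → 33 bp
  166–275 → 110 bp
Sorted largest to smallest: 132, 110, 33 bp.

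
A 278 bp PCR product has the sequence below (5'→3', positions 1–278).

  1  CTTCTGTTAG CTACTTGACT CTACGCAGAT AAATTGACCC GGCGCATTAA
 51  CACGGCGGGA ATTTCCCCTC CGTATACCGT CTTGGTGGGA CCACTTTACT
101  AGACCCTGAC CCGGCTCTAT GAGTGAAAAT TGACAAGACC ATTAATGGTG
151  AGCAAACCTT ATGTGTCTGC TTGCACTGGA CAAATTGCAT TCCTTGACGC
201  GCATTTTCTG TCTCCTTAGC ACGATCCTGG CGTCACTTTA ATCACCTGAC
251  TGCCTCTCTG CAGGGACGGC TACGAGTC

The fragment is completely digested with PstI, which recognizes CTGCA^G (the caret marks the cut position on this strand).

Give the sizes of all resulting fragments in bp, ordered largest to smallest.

262, 16 bp

The PstI site (CTGCAG) starts at position 258.
PstI cuts after base 5 of each site (before the last base), so after position 262.
Linear molecule, 1 cut → 2 fragments:
  1–262 → 262 bp
  263–278 → 16 bp
Sorted largest to smallest: 262, 16 bp.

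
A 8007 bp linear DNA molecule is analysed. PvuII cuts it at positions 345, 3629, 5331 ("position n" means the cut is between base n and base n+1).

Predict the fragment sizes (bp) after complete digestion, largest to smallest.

3284, 2676, 1702, 345 bp

Linear molecule, 3 cuts → 4 fragments:
  345 − 0 = 345 bp
  3629 − 345 = 3284 bp
  5331 − 3629 = 1702 bp
  8007 − 5331 = 2676 bp
Sorted largest to smallest: 3284, 2676, 1702, 345 bp.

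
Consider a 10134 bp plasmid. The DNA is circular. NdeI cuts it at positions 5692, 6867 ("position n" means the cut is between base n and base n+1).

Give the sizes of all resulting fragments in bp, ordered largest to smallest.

Circular molecule, 2 cuts → 2 fragments:
  6867 − 5692 = 1175 bp
  wrap: 10134 − 6867 + 5692 = 8959 bp
Sorted largest to smallest: 8959, 1175 bp.

8959, 1175 bp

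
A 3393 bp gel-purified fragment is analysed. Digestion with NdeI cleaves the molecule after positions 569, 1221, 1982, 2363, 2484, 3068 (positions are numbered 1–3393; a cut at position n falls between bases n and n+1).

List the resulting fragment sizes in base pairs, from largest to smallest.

761, 652, 584, 569, 381, 325, 121 bp

Linear molecule, 6 cuts → 7 fragments:
  569 − 0 = 569 bp
  1221 − 569 = 652 bp
  1982 − 1221 = 761 bp
  2363 − 1982 = 381 bp
  2484 − 2363 = 121 bp
  3068 − 2484 = 584 bp
  3393 − 3068 = 325 bp
Sorted largest to smallest: 761, 652, 584, 569, 381, 325, 121 bp.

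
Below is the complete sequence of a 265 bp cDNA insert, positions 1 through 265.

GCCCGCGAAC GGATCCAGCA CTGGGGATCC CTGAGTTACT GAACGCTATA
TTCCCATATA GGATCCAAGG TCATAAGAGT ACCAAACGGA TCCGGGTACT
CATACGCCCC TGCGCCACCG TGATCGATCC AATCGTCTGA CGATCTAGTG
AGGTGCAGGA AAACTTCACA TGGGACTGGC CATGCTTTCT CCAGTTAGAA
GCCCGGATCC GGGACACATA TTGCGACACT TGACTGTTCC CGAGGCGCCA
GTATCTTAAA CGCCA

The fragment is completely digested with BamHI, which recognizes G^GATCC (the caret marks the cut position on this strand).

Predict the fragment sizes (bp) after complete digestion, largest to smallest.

117, 60, 36, 27, 14, 11 bp

BamHI sites (GGATCC) start at positions 11, 25, 61, 88, 205.
BamHI cuts after the first base of each site, so after positions 11, 25, 61, 88, 205.
Linear molecule, 5 cuts → 6 fragments:
  1–11 → 11 bp
  12–25 → 14 bp
  26–61 → 36 bp
  62–88 → 27 bp
  89–205 → 117 bp
  206–265 → 60 bp
Sorted largest to smallest: 117, 60, 36, 27, 14, 11 bp.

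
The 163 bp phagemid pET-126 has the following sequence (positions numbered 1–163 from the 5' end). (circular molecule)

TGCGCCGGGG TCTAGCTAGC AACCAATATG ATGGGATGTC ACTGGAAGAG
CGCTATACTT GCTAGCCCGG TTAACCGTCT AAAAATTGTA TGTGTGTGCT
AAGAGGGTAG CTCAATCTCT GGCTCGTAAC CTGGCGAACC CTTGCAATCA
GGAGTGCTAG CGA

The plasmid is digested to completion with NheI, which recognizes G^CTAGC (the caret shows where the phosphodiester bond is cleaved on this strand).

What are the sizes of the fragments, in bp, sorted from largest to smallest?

95, 46, 22 bp

NheI sites (GCTAGC) start at positions 15, 61, 156.
NheI cuts after the first base of each site, so after positions 15, 61, 156.
Circular molecule, 3 cuts → 3 fragments:
  16–61 → 46 bp
  62–156 → 95 bp
  157–163 then 1–15 → 7 + 15 = 22 bp
Sorted largest to smallest: 95, 46, 22 bp.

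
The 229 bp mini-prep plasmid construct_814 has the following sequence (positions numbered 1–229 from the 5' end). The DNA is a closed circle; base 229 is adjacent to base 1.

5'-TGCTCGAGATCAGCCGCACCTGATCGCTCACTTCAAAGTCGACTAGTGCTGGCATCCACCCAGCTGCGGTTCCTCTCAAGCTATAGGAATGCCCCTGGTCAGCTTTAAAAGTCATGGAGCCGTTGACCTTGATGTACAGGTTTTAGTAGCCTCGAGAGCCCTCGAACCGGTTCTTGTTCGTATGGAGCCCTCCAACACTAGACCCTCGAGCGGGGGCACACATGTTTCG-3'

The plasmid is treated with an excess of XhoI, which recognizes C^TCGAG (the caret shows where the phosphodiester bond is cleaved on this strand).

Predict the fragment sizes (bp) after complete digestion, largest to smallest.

XhoI sites (CTCGAG) start at positions 3, 151, 205.
XhoI cuts after the first base of each site, so after positions 3, 151, 205.
Circular molecule, 3 cuts → 3 fragments:
  4–151 → 148 bp
  152–205 → 54 bp
  206–229 then 1–3 → 24 + 3 = 27 bp
Sorted largest to smallest: 148, 54, 27 bp.

148, 54, 27 bp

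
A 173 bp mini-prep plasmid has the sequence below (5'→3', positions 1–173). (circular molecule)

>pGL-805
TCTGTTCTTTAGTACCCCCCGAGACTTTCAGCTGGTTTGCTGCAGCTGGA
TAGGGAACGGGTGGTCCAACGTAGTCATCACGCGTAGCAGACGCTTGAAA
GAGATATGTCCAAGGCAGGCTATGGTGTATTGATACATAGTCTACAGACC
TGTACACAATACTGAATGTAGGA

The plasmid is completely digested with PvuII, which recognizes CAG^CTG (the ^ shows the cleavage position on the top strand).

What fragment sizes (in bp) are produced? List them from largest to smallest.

PvuII sites (CAGCTG) start at positions 29, 43.
PvuII cuts after base 3 of each site, so after positions 31, 45.
Circular molecule, 2 cuts → 2 fragments:
  32–45 → 14 bp
  46–173 then 1–31 → 128 + 31 = 159 bp
Sorted largest to smallest: 159, 14 bp.

159, 14 bp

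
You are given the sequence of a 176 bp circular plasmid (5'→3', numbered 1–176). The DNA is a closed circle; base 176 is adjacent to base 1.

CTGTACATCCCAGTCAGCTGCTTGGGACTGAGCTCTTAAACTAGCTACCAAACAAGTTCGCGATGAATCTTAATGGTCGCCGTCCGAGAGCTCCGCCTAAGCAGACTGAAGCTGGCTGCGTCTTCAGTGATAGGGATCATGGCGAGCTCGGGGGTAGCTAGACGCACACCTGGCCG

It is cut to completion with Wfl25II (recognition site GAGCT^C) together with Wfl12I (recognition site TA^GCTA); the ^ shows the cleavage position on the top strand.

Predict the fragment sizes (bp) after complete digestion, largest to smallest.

Wfl25II sites (GAGCTC) start at positions 30, 88, 144.
Wfl25II cuts after base 5 of each site (before the last base), so after positions 34, 92, 148.
Wfl12I sites (TAGCTA) start at positions 42, 155.
Wfl12I cuts after base 2 of each site, so after positions 43, 156.
Combined cut positions: 34, 43, 92, 148, 156.
Circular molecule, 5 cuts → 5 fragments:
  35–43 → 9 bp
  44–92 → 49 bp
  93–148 → 56 bp
  149–156 → 8 bp
  157–176 then 1–34 → 20 + 34 = 54 bp
Sorted largest to smallest: 56, 54, 49, 9, 8 bp.

56, 54, 49, 9, 8 bp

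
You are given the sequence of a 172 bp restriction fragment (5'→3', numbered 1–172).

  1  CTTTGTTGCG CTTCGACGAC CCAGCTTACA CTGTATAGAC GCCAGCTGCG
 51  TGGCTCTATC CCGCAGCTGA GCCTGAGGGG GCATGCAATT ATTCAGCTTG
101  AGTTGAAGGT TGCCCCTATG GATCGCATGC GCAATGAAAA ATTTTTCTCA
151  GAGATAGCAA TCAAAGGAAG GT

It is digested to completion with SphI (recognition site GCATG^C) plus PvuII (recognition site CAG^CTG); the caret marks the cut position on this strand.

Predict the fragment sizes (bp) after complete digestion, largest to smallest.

45, 44, 43, 21, 19 bp

SphI sites (GCATGC) start at positions 81, 125.
SphI cuts after base 5 of each site (before the last base), so after positions 85, 129.
PvuII sites (CAGCTG) start at positions 43, 64.
PvuII cuts after base 3 of each site, so after positions 45, 66.
Combined cut positions: 45, 66, 85, 129.
Linear molecule, 4 cuts → 5 fragments:
  1–45 → 45 bp
  46–66 → 21 bp
  67–85 → 19 bp
  86–129 → 44 bp
  130–172 → 43 bp
Sorted largest to smallest: 45, 44, 43, 21, 19 bp.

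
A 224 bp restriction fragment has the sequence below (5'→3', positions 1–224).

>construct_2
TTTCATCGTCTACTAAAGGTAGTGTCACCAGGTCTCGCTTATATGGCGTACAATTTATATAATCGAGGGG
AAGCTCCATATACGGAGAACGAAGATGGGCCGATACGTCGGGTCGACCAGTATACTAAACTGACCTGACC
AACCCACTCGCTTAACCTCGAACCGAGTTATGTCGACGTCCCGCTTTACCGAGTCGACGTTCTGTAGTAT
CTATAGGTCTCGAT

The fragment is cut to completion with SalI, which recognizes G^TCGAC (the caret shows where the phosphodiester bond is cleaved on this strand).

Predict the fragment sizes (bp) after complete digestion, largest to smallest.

SalI sites (GTCGAC) start at positions 112, 172, 193.
SalI cuts after the first base of each site, so after positions 112, 172, 193.
Linear molecule, 3 cuts → 4 fragments:
  1–112 → 112 bp
  113–172 → 60 bp
  173–193 → 21 bp
  194–224 → 31 bp
Sorted largest to smallest: 112, 60, 31, 21 bp.

112, 60, 31, 21 bp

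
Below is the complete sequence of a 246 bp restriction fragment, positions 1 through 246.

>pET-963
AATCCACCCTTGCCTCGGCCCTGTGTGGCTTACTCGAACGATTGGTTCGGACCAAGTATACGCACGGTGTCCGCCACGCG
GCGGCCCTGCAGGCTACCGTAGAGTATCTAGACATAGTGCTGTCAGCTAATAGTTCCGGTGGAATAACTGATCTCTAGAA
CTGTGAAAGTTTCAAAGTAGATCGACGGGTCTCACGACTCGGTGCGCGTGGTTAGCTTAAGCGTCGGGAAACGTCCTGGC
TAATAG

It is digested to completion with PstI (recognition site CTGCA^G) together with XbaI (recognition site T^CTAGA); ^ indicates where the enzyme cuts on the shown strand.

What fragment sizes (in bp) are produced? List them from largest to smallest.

The PstI site (CTGCAG) starts at position 87.
PstI cuts after base 5 of each site (before the last base), so after position 91.
XbaI sites (TCTAGA) start at positions 107, 154.
XbaI cuts after the first base of each site, so after positions 107, 154.
Combined cut positions: 91, 107, 154.
Linear molecule, 3 cuts → 4 fragments:
  1–91 → 91 bp
  92–107 → 16 bp
  108–154 → 47 bp
  155–246 → 92 bp
Sorted largest to smallest: 92, 91, 47, 16 bp.

92, 91, 47, 16 bp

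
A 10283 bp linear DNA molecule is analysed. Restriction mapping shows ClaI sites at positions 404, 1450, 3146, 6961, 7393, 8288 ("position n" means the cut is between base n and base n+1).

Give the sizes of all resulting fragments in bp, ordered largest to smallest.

3815, 1995, 1696, 1046, 895, 432, 404 bp

Linear molecule, 6 cuts → 7 fragments:
  404 − 0 = 404 bp
  1450 − 404 = 1046 bp
  3146 − 1450 = 1696 bp
  6961 − 3146 = 3815 bp
  7393 − 6961 = 432 bp
  8288 − 7393 = 895 bp
  10283 − 8288 = 1995 bp
Sorted largest to smallest: 3815, 1995, 1696, 1046, 895, 432, 404 bp.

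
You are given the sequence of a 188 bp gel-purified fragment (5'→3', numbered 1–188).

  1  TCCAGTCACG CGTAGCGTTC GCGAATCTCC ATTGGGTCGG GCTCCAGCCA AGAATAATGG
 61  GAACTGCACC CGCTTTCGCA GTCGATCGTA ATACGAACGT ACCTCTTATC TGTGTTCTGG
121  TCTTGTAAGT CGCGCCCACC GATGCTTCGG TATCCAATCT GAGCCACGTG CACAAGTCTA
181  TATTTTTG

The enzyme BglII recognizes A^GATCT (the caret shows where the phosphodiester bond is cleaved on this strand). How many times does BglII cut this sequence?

No occurrence of AGATCT is present in the sequence.
BglII does not cut: 0 sites.

0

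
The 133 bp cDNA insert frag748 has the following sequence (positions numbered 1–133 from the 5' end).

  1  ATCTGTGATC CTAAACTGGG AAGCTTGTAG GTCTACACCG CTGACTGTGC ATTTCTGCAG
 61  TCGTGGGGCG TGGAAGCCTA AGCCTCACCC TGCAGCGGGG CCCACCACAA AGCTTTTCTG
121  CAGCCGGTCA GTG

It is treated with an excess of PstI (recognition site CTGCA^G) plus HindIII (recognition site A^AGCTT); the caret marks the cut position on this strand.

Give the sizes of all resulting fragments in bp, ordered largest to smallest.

38, 35, 21, 16, 12, 11 bp

PstI sites (CTGCAG) start at positions 55, 90, 118.
PstI cuts after base 5 of each site (before the last base), so after positions 59, 94, 122.
HindIII sites (AAGCTT) start at positions 21, 110.
HindIII cuts after the first base of each site, so after positions 21, 110.
Combined cut positions: 21, 59, 94, 110, 122.
Linear molecule, 5 cuts → 6 fragments:
  1–21 → 21 bp
  22–59 → 38 bp
  60–94 → 35 bp
  95–110 → 16 bp
  111–122 → 12 bp
  123–133 → 11 bp
Sorted largest to smallest: 38, 35, 21, 16, 12, 11 bp.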